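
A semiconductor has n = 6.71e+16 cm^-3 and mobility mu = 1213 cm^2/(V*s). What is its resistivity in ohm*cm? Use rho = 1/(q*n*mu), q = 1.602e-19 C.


Step 1: sigma = q * n * mu = 1.602e-19 * 6.71e+16 * 1213 = 1.30390e+01 S/cm
Step 2: rho = 1 / sigma = 1 / 1.30390e+01 = 0.07669 ohm*cm

0.07669


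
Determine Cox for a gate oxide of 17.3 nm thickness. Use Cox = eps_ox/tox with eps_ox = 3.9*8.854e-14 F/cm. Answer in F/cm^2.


Step 1: eps_ox = 3.9 * 8.854e-14 = 3.45306e-13 F/cm
Step 2: tox in cm = 17.3 nm * 1e-7 = 1.7300e-06 cm
Step 3: Cox = 3.45306e-13 / 1.7300e-06 = 2.00e-07 F/cm^2

2.00e-07


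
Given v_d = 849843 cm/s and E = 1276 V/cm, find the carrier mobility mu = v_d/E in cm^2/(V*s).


Step 1: mu = v_d / E
Step 2: mu = 849843 / 1276
Step 3: mu = 666.02 cm^2/(V*s)

666.02


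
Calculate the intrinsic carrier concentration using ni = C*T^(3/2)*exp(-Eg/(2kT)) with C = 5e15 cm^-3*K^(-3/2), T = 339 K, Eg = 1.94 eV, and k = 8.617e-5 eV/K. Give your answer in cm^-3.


Step 1: Compute kT = 8.617e-5 * 339 = 0.02921163 eV
Step 2: Exponent = -Eg/(2kT) = -1.94/(2*0.02921163) = -33.20595
Step 3: T^(3/2) = 339^1.5 = 6241.65
Step 4: ni = 5e15 * 6241.65 * exp(-33.20595) = 1.18e+05 cm^-3

1.18e+05


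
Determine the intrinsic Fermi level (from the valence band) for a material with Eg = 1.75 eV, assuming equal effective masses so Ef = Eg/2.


Step 1: For an intrinsic semiconductor, the Fermi level sits at midgap.
Step 2: Ef = Eg / 2 = 1.75 / 2 = 0.875 eV

0.875


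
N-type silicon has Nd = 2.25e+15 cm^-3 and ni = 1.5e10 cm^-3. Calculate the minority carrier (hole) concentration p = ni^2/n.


Step 1: Since Nd >> ni, n ≈ Nd = 2.25e+15 cm^-3
Step 2: p = ni^2 / n = (1.5e10)^2 / 2.25e+15
Step 3: p = 2.25e20 / 2.25e+15 = 1.00e+05 cm^-3

1.00e+05


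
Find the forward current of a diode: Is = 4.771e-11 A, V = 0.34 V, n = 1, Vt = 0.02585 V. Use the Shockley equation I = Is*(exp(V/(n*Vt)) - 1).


Step 1: V/(n*Vt) = 0.34/(1*0.02585) = 13.1528
Step 2: exp(13.1528) = 5.1545e+05
Step 3: I = 4.771e-11 * (5.1545e+05 - 1) = 2.46e-05 A

2.46e-05


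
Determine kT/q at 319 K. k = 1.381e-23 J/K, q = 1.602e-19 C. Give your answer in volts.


Step 1: kT = 1.381e-23 * 319 = 4.40539e-21 J
Step 2: Vt = kT/q = 4.40539e-21 / 1.602e-19
Step 3: Vt = 0.0275 V

0.0275


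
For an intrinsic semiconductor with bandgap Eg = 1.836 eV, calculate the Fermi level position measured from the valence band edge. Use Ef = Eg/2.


Step 1: For an intrinsic semiconductor, the Fermi level sits at midgap.
Step 2: Ef = Eg / 2 = 1.836 / 2 = 0.918 eV

0.918


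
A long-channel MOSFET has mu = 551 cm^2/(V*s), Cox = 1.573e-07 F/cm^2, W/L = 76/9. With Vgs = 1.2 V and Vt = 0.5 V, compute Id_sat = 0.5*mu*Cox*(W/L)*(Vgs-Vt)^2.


Step 1: Overdrive voltage Vov = Vgs - Vt = 1.2 - 0.5 = 0.7 V
Step 2: W/L = 76/9 = 8.44444
Step 3: Id = 0.5 * 551 * 1.573e-07 * 8.44444 * 0.7^2
Step 4: Id = 1.79e-04 A

1.79e-04


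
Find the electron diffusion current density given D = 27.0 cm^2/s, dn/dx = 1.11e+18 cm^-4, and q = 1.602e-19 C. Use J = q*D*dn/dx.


Step 1: J = q * D * (dn/dx)
Step 2: J = 1.602e-19 * 27.0 * 1.11e+18
Step 3: J = 4.80e+00 A/cm^2

4.80e+00


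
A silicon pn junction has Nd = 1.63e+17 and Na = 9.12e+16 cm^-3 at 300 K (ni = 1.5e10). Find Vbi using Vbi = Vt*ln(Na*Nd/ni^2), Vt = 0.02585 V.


Step 1: Compute Na*Nd/ni^2 = 9.12e+16 * 1.63e+17 / (1.5e10)^2 = 6.6069e+13
Step 2: ln(6.6069e+13) = 31.8217
Step 3: Vbi = 0.02585 * 31.8217 = 0.823 V

0.823


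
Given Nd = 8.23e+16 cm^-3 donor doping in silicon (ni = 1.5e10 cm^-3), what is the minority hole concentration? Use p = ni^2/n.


Step 1: Since Nd >> ni, n ≈ Nd = 8.23e+16 cm^-3
Step 2: p = ni^2 / n = (1.5e10)^2 / 8.23e+16
Step 3: p = 2.25e20 / 8.23e+16 = 2.73e+03 cm^-3

2.73e+03


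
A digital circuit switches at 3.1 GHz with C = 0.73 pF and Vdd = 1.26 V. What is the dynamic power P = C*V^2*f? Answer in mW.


Step 1: V^2 = 1.26^2 = 1.5876 V^2
Step 2: P = C*V^2*f = 0.73e-12 F * 1.5876 * 3.1e9 Hz
Step 3: P = 3.5927388e-03 W
Step 4: P = 3.593 mW

3.593


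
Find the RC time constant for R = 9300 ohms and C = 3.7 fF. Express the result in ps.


Step 1: tau = R * C
Step 2: tau = 9300 * 3.7 fF = 9300 * 3.7e-15 F
Step 3: tau = 3.441e-11 s = 34.41 ps

34.41


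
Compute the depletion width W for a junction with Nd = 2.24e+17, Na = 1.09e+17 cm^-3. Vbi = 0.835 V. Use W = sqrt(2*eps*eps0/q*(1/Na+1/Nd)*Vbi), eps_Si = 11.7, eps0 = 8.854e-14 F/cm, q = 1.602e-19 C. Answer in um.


Step 1: 1/Na + 1/Nd = 1/1.09e+17 + 1/2.24e+17 = 1.36386e-17
Step 2: 2*eps*eps0/q = 2*11.7*8.854e-14/1.602e-19 = 1.293281e+07
Step 3: W^2 = 1.293281e+07 * 1.36386e-17 * 0.835 = 1.47282e-10
Step 4: W = sqrt(1.47282e-10) = 1.214e-05 cm = 0.1214 um

0.1214


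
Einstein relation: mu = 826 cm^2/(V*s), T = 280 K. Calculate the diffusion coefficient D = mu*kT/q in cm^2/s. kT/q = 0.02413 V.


Step 1: D = mu * (kT/q)
Step 2: D = 826 * 0.02413
Step 3: D = 19.93 cm^2/s

19.93


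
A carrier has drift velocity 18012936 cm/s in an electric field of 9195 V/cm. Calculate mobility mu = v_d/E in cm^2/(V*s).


Step 1: mu = v_d / E
Step 2: mu = 18012936 / 9195
Step 3: mu = 1958.99 cm^2/(V*s)

1958.99


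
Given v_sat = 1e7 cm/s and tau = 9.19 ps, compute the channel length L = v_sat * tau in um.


Step 1: tau in seconds = 9.19 ps * 1e-12 = 9.1900e-12 s
Step 2: L = v_sat * tau = 1e7 * 9.1900e-12 = 9.1900e-05 cm
Step 3: L in um = 9.1900e-05 * 1e4 = 0.919 um

0.919


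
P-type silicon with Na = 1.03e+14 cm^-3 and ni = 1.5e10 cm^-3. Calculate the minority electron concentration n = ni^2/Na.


Step 1: Majority hole concentration p ≈ Na = 1.03e+14 cm^-3
Step 2: n = ni^2 / Na = (1.5e10)^2 / 1.03e+14
Step 3: n = 2.18e+06 cm^-3

2.18e+06


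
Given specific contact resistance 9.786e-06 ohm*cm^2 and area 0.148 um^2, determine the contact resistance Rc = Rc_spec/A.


Step 1: Convert area to cm^2: 0.148 um^2 = 1.4800e-09 cm^2
Step 2: Rc = Rc_spec / A = 9.786e-06 / 1.4800e-09
Step 3: Rc = 6.61e+03 ohms

6.61e+03


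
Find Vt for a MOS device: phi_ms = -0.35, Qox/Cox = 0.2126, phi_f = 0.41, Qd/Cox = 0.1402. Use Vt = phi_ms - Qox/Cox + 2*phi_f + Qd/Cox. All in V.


Step 1: Vt = phi_ms - Qox/Cox + 2*phi_f + Qd/Cox
Step 2: Vt = -0.35 - 0.2126 + 2*0.41 + 0.1402
Step 3: Vt = -0.35 - 0.2126 + 0.82 + 0.1402
Step 4: Vt = 0.3976 V

0.3976


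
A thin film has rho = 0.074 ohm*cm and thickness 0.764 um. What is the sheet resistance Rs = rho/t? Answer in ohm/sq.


Step 1: Convert thickness to cm: t = 0.764 um = 7.6400e-05 cm
Step 2: Rs = rho / t = 0.074 / 7.6400e-05
Step 3: Rs = 968.6 ohm/sq

968.6


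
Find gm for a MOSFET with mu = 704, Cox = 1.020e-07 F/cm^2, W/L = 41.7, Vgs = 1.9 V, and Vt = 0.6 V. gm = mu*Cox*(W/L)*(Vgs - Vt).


Step 1: Vov = Vgs - Vt = 1.9 - 0.6 = 1.3 V
Step 2: gm = mu * Cox * (W/L) * Vov
Step 3: gm = 704 * 1.020e-07 * 41.7 * 1.3 = 3.89e-03 S

3.89e-03


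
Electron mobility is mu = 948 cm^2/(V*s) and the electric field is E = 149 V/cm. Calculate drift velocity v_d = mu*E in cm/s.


Step 1: v_d = mu * E
Step 2: v_d = 948 * 149 = 141252
Step 3: v_d = 1.41e+05 cm/s

1.41e+05


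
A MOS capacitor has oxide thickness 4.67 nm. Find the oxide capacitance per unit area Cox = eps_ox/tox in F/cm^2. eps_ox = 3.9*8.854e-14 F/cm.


Step 1: eps_ox = 3.9 * 8.854e-14 = 3.45306e-13 F/cm
Step 2: tox in cm = 4.67 nm * 1e-7 = 4.6700e-07 cm
Step 3: Cox = 3.45306e-13 / 4.6700e-07 = 7.39e-07 F/cm^2

7.39e-07


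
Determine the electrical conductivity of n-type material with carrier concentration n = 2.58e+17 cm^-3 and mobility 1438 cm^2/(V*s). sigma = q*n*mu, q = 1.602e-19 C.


Step 1: sigma = q * n * mu
Step 2: sigma = 1.602e-19 * 2.58e+17 * 1438
Step 3: sigma = 5.943e+01 S/cm

5.943e+01


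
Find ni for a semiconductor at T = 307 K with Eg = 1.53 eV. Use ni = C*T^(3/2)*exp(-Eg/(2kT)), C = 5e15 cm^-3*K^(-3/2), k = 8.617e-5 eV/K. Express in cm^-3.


Step 1: Compute kT = 8.617e-5 * 307 = 0.02645419 eV
Step 2: Exponent = -Eg/(2kT) = -1.53/(2*0.02645419) = -28.91791
Step 3: T^(3/2) = 307^1.5 = 5379.07
Step 4: ni = 5e15 * 5379.07 * exp(-28.91791) = 7.43e+06 cm^-3

7.43e+06


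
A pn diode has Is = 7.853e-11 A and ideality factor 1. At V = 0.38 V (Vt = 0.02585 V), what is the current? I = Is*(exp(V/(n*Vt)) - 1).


Step 1: V/(n*Vt) = 0.38/(1*0.02585) = 14.7002
Step 2: exp(14.7002) = 2.4222e+06
Step 3: I = 7.853e-11 * (2.4222e+06 - 1) = 1.90e-04 A

1.90e-04


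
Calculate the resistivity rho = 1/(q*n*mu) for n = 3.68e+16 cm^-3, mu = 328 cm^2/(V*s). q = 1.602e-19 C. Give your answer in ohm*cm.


Step 1: sigma = q * n * mu = 1.602e-19 * 3.68e+16 * 328 = 1.93368e+00 S/cm
Step 2: rho = 1 / sigma = 1 / 1.93368e+00 = 0.5171 ohm*cm

0.5171


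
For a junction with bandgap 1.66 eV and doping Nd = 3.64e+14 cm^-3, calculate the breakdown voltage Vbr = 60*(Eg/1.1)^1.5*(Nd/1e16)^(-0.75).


Step 1: Eg/1.1 = 1.66/1.1 = 1.509091
Step 2: (Eg/1.1)^1.5 = 1.509091^1.5 = 1.853844
Step 3: (Nd/1e16)^(-0.75) = (0.0364)^(-0.75) = 11.999799
Step 4: Vbr = 60 * 1.853844 * 11.999799 = 1334.7 V

1334.7


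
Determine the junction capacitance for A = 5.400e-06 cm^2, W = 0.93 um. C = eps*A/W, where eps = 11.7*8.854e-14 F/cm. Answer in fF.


Step 1: eps_Si = 11.7 * 8.854e-14 = 1.035918e-12 F/cm
Step 2: W in cm = 0.93 * 1e-4 = 9.30e-05 cm
Step 3: C = 1.035918e-12 * 5.400e-06 / 9.30e-05 = 6.015008e-14 F
Step 4: C = 60.15 fF

60.15


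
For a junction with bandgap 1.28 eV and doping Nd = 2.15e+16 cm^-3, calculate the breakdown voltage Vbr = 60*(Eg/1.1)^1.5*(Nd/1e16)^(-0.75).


Step 1: Eg/1.1 = 1.28/1.1 = 1.163636
Step 2: (Eg/1.1)^1.5 = 1.163636^1.5 = 1.255237
Step 3: (Nd/1e16)^(-0.75) = (2.15)^(-0.75) = 0.563211
Step 4: Vbr = 60 * 1.255237 * 0.563211 = 42.4 V

42.4


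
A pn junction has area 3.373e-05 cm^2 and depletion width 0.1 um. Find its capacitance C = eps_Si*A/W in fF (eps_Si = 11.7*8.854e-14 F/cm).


Step 1: eps_Si = 11.7 * 8.854e-14 = 1.035918e-12 F/cm
Step 2: W in cm = 0.1 * 1e-4 = 1.00e-05 cm
Step 3: C = 1.035918e-12 * 3.373e-05 / 1.00e-05 = 3.494151e-12 F
Step 4: C = 3494.15 fF

3494.15


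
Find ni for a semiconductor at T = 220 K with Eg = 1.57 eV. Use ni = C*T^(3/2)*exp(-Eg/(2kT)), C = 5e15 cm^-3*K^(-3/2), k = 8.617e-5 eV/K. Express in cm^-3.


Step 1: Compute kT = 8.617e-5 * 220 = 0.0189574 eV
Step 2: Exponent = -Eg/(2kT) = -1.57/(2*0.0189574) = -41.40863
Step 3: T^(3/2) = 220^1.5 = 3263.13
Step 4: ni = 5e15 * 3263.13 * exp(-41.40863) = 1.69e+01 cm^-3

1.69e+01


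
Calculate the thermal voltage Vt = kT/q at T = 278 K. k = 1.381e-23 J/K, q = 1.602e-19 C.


Step 1: kT = 1.381e-23 * 278 = 3.83918e-21 J
Step 2: Vt = kT/q = 3.83918e-21 / 1.602e-19
Step 3: Vt = 0.02396 V

0.02396


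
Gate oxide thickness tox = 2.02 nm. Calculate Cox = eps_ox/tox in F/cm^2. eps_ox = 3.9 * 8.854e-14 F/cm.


Step 1: eps_ox = 3.9 * 8.854e-14 = 3.45306e-13 F/cm
Step 2: tox in cm = 2.02 nm * 1e-7 = 2.0200e-07 cm
Step 3: Cox = 3.45306e-13 / 2.0200e-07 = 1.71e-06 F/cm^2

1.71e-06


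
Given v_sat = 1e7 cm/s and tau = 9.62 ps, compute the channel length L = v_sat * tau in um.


Step 1: tau in seconds = 9.62 ps * 1e-12 = 9.6200e-12 s
Step 2: L = v_sat * tau = 1e7 * 9.6200e-12 = 9.6200e-05 cm
Step 3: L in um = 9.6200e-05 * 1e4 = 0.962 um

0.962


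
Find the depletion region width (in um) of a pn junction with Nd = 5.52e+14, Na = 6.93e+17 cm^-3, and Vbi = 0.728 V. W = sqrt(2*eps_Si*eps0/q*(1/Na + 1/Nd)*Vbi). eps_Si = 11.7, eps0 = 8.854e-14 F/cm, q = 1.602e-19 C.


Step 1: 1/Na + 1/Nd = 1/6.93e+17 + 1/5.52e+14 = 1.81304e-15
Step 2: 2*eps*eps0/q = 2*11.7*8.854e-14/1.602e-19 = 1.293281e+07
Step 3: W^2 = 1.293281e+07 * 1.81304e-15 * 0.728 = 1.70699e-08
Step 4: W = sqrt(1.70699e-08) = 1.307e-04 cm = 1.307 um

1.307


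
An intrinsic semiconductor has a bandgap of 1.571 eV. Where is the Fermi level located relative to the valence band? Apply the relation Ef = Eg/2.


Step 1: For an intrinsic semiconductor, the Fermi level sits at midgap.
Step 2: Ef = Eg / 2 = 1.571 / 2 = 0.7855 eV

0.7855


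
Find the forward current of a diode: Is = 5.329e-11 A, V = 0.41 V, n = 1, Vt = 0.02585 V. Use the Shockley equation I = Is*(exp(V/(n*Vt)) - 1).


Step 1: V/(n*Vt) = 0.41/(1*0.02585) = 15.8607
Step 2: exp(15.8607) = 7.7306e+06
Step 3: I = 5.329e-11 * (7.7306e+06 - 1) = 4.12e-04 A

4.12e-04


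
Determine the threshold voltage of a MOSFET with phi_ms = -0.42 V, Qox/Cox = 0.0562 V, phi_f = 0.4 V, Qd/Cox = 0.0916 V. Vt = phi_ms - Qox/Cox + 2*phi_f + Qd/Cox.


Step 1: Vt = phi_ms - Qox/Cox + 2*phi_f + Qd/Cox
Step 2: Vt = -0.42 - 0.0562 + 2*0.4 + 0.0916
Step 3: Vt = -0.42 - 0.0562 + 0.8 + 0.0916
Step 4: Vt = 0.4154 V

0.4154


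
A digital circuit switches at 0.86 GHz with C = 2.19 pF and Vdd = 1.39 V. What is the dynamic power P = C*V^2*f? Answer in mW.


Step 1: V^2 = 1.39^2 = 1.9321 V^2
Step 2: P = C*V^2*f = 2.19e-12 F * 1.9321 * 0.86e9 Hz
Step 3: P = 3.63891714e-03 W
Step 4: P = 3.639 mW

3.639


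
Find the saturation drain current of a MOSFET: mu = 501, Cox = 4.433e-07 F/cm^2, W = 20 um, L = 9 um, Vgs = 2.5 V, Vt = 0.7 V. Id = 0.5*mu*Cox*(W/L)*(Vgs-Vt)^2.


Step 1: Overdrive voltage Vov = Vgs - Vt = 2.5 - 0.7 = 1.8 V
Step 2: W/L = 20/9 = 2.22222
Step 3: Id = 0.5 * 501 * 4.433e-07 * 2.22222 * 1.8^2
Step 4: Id = 8.00e-04 A

8.00e-04


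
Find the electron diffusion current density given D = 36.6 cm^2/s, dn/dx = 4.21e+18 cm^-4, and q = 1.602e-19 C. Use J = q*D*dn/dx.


Step 1: J = q * D * (dn/dx)
Step 2: J = 1.602e-19 * 36.6 * 4.21e+18
Step 3: J = 2.47e+01 A/cm^2

2.47e+01


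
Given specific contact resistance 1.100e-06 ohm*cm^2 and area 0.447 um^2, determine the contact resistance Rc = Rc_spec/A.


Step 1: Convert area to cm^2: 0.447 um^2 = 4.4700e-09 cm^2
Step 2: Rc = Rc_spec / A = 1.100e-06 / 4.4700e-09
Step 3: Rc = 2.46e+02 ohms

2.46e+02


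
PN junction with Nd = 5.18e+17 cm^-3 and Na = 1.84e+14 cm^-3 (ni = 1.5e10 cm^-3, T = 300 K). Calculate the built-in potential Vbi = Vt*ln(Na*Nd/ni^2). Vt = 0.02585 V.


Step 1: Compute Na*Nd/ni^2 = 1.84e+14 * 5.18e+17 / (1.5e10)^2 = 4.2361e+11
Step 2: ln(4.2361e+11) = 26.7721
Step 3: Vbi = 0.02585 * 26.7721 = 0.692 V

0.692


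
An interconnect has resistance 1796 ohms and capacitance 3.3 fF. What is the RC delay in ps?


Step 1: tau = R * C
Step 2: tau = 1796 * 3.3 fF = 1796 * 3.3e-15 F
Step 3: tau = 5.9268e-12 s = 5.9268 ps

5.9268


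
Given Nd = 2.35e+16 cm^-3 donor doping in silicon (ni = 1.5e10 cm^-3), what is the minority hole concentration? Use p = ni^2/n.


Step 1: Since Nd >> ni, n ≈ Nd = 2.35e+16 cm^-3
Step 2: p = ni^2 / n = (1.5e10)^2 / 2.35e+16
Step 3: p = 2.25e20 / 2.35e+16 = 9.57e+03 cm^-3

9.57e+03


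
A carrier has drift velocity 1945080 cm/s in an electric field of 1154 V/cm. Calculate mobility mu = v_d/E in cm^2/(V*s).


Step 1: mu = v_d / E
Step 2: mu = 1945080 / 1154
Step 3: mu = 1685.51 cm^2/(V*s)

1685.51


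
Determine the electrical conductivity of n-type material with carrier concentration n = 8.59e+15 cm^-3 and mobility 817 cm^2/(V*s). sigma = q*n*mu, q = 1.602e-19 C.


Step 1: sigma = q * n * mu
Step 2: sigma = 1.602e-19 * 8.59e+15 * 817
Step 3: sigma = 1.124e+00 S/cm

1.124e+00


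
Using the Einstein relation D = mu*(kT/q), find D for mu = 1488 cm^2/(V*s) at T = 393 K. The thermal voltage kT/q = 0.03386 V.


Step 1: D = mu * (kT/q)
Step 2: D = 1488 * 0.03386
Step 3: D = 50.38 cm^2/s

50.38


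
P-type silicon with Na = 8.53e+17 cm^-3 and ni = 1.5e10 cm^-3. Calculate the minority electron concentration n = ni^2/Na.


Step 1: Majority hole concentration p ≈ Na = 8.53e+17 cm^-3
Step 2: n = ni^2 / Na = (1.5e10)^2 / 8.53e+17
Step 3: n = 2.64e+02 cm^-3

2.64e+02


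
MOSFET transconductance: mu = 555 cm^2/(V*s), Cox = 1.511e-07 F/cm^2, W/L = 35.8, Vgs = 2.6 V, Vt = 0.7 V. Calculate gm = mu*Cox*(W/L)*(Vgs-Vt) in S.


Step 1: Vov = Vgs - Vt = 2.6 - 0.7 = 1.9 V
Step 2: gm = mu * Cox * (W/L) * Vov
Step 3: gm = 555 * 1.511e-07 * 35.8 * 1.9 = 5.70e-03 S

5.70e-03


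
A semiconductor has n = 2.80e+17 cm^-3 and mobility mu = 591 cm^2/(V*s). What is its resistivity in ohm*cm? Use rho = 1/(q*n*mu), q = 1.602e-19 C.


Step 1: sigma = q * n * mu = 1.602e-19 * 2.80e+17 * 591 = 2.65099e+01 S/cm
Step 2: rho = 1 / sigma = 1 / 2.65099e+01 = 0.03772 ohm*cm

0.03772


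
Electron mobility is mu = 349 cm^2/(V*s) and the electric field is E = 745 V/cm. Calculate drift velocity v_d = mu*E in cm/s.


Step 1: v_d = mu * E
Step 2: v_d = 349 * 745 = 260005
Step 3: v_d = 2.60e+05 cm/s

2.60e+05


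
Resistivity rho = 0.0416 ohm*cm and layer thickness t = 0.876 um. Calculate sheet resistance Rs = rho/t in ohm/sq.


Step 1: Convert thickness to cm: t = 0.876 um = 8.7600e-05 cm
Step 2: Rs = rho / t = 0.0416 / 8.7600e-05
Step 3: Rs = 474.9 ohm/sq

474.9


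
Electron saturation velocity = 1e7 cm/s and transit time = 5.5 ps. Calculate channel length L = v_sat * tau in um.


Step 1: tau in seconds = 5.5 ps * 1e-12 = 5.5000e-12 s
Step 2: L = v_sat * tau = 1e7 * 5.5000e-12 = 5.5000e-05 cm
Step 3: L in um = 5.5000e-05 * 1e4 = 0.55 um

0.55


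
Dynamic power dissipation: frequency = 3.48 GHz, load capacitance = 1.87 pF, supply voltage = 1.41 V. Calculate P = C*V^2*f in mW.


Step 1: V^2 = 1.41^2 = 1.9881 V^2
Step 2: P = C*V^2*f = 1.87e-12 F * 1.9881 * 3.48e9 Hz
Step 3: P = 1.293775956e-02 W
Step 4: P = 12.938 mW

12.938


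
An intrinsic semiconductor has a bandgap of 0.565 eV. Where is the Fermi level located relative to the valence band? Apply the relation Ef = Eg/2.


Step 1: For an intrinsic semiconductor, the Fermi level sits at midgap.
Step 2: Ef = Eg / 2 = 0.565 / 2 = 0.2825 eV

0.2825


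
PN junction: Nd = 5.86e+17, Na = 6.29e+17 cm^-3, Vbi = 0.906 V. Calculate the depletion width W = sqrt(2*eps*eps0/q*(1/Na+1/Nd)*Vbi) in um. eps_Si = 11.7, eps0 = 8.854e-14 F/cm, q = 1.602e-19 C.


Step 1: 1/Na + 1/Nd = 1/6.29e+17 + 1/5.86e+17 = 3.29631e-18
Step 2: 2*eps*eps0/q = 2*11.7*8.854e-14/1.602e-19 = 1.293281e+07
Step 3: W^2 = 1.293281e+07 * 3.29631e-18 * 0.906 = 3.86233e-11
Step 4: W = sqrt(3.86233e-11) = 6.215e-06 cm = 0.06215 um

0.06215


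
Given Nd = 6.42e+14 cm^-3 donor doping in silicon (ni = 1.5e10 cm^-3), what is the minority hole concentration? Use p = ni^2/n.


Step 1: Since Nd >> ni, n ≈ Nd = 6.42e+14 cm^-3
Step 2: p = ni^2 / n = (1.5e10)^2 / 6.42e+14
Step 3: p = 2.25e20 / 6.42e+14 = 3.50e+05 cm^-3

3.50e+05


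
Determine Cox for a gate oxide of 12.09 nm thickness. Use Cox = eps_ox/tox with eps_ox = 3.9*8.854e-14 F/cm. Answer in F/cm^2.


Step 1: eps_ox = 3.9 * 8.854e-14 = 3.45306e-13 F/cm
Step 2: tox in cm = 12.09 nm * 1e-7 = 1.2090e-06 cm
Step 3: Cox = 3.45306e-13 / 1.2090e-06 = 2.86e-07 F/cm^2

2.86e-07


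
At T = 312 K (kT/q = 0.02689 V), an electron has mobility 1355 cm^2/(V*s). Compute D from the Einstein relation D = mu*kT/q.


Step 1: D = mu * (kT/q)
Step 2: D = 1355 * 0.02689
Step 3: D = 36.44 cm^2/s

36.44


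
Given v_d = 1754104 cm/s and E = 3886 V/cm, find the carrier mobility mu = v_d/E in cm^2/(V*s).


Step 1: mu = v_d / E
Step 2: mu = 1754104 / 3886
Step 3: mu = 451.39 cm^2/(V*s)

451.39


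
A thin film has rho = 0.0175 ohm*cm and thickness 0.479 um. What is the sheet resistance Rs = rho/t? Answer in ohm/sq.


Step 1: Convert thickness to cm: t = 0.479 um = 4.7900e-05 cm
Step 2: Rs = rho / t = 0.0175 / 4.7900e-05
Step 3: Rs = 365.3 ohm/sq

365.3


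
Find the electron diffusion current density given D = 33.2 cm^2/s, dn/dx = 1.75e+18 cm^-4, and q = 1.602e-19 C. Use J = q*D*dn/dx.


Step 1: J = q * D * (dn/dx)
Step 2: J = 1.602e-19 * 33.2 * 1.75e+18
Step 3: J = 9.31e+00 A/cm^2

9.31e+00


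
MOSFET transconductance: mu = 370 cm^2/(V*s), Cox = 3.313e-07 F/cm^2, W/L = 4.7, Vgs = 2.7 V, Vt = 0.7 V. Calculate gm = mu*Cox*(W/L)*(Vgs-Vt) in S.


Step 1: Vov = Vgs - Vt = 2.7 - 0.7 = 2.0 V
Step 2: gm = mu * Cox * (W/L) * Vov
Step 3: gm = 370 * 3.313e-07 * 4.7 * 2.0 = 1.15e-03 S

1.15e-03


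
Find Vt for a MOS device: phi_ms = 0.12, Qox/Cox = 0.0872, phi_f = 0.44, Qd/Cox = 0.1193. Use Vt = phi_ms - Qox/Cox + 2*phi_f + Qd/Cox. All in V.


Step 1: Vt = phi_ms - Qox/Cox + 2*phi_f + Qd/Cox
Step 2: Vt = 0.12 - 0.0872 + 2*0.44 + 0.1193
Step 3: Vt = 0.12 - 0.0872 + 0.88 + 0.1193
Step 4: Vt = 1.0321 V

1.0321


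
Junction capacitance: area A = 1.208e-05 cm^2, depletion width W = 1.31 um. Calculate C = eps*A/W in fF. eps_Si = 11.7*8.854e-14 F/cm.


Step 1: eps_Si = 11.7 * 8.854e-14 = 1.035918e-12 F/cm
Step 2: W in cm = 1.31 * 1e-4 = 1.31e-04 cm
Step 3: C = 1.035918e-12 * 1.208e-05 / 1.31e-04 = 9.552587e-14 F
Step 4: C = 95.53 fF

95.53


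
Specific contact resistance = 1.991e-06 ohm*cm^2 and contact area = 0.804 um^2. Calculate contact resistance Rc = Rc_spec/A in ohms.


Step 1: Convert area to cm^2: 0.804 um^2 = 8.0400e-09 cm^2
Step 2: Rc = Rc_spec / A = 1.991e-06 / 8.0400e-09
Step 3: Rc = 2.48e+02 ohms

2.48e+02


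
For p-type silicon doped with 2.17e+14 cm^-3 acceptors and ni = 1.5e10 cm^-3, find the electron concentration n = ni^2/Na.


Step 1: Majority hole concentration p ≈ Na = 2.17e+14 cm^-3
Step 2: n = ni^2 / Na = (1.5e10)^2 / 2.17e+14
Step 3: n = 1.04e+06 cm^-3

1.04e+06


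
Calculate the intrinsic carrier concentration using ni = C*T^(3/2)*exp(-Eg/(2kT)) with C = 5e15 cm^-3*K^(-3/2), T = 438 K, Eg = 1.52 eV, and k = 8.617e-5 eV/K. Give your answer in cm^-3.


Step 1: Compute kT = 8.617e-5 * 438 = 0.03774246 eV
Step 2: Exponent = -Eg/(2kT) = -1.52/(2*0.03774246) = -20.13647
Step 3: T^(3/2) = 438^1.5 = 9166.66
Step 4: ni = 5e15 * 9166.66 * exp(-20.13647) = 8.24e+10 cm^-3

8.24e+10


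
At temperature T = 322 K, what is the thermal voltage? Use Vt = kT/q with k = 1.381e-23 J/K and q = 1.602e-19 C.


Step 1: kT = 1.381e-23 * 322 = 4.44682e-21 J
Step 2: Vt = kT/q = 4.44682e-21 / 1.602e-19
Step 3: Vt = 0.02776 V

0.02776


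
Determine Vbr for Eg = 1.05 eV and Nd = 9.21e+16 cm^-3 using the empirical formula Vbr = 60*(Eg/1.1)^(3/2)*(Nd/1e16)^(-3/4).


Step 1: Eg/1.1 = 1.05/1.1 = 0.954545
Step 2: (Eg/1.1)^1.5 = 0.954545^1.5 = 0.932598
Step 3: (Nd/1e16)^(-0.75) = (9.21)^(-0.75) = 0.189150
Step 4: Vbr = 60 * 0.932598 * 0.189150 = 10.6 V

10.6


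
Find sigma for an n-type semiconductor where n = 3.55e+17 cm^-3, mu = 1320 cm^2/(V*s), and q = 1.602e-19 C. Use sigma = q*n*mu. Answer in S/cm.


Step 1: sigma = q * n * mu
Step 2: sigma = 1.602e-19 * 3.55e+17 * 1320
Step 3: sigma = 7.507e+01 S/cm

7.507e+01


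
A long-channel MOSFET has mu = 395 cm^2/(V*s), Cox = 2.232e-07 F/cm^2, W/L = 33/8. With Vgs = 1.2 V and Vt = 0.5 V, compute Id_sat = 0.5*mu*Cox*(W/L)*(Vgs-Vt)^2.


Step 1: Overdrive voltage Vov = Vgs - Vt = 1.2 - 0.5 = 0.7 V
Step 2: W/L = 33/8 = 4.125
Step 3: Id = 0.5 * 395 * 2.232e-07 * 4.125 * 0.7^2
Step 4: Id = 8.91e-05 A

8.91e-05


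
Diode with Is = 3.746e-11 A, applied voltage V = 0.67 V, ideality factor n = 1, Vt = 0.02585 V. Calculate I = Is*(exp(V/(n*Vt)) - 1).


Step 1: V/(n*Vt) = 0.67/(1*0.02585) = 25.9188
Step 2: exp(25.9188) = 1.8046e+11
Step 3: I = 3.746e-11 * (1.8046e+11 - 1) = 6.76e+00 A

6.76e+00


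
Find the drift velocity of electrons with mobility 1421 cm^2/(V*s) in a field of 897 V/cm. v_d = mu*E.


Step 1: v_d = mu * E
Step 2: v_d = 1421 * 897 = 1274637
Step 3: v_d = 1.27e+06 cm/s

1.27e+06


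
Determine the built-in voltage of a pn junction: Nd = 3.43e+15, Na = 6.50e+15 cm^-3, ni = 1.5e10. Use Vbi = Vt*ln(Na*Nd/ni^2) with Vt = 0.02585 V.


Step 1: Compute Na*Nd/ni^2 = 6.50e+15 * 3.43e+15 / (1.5e10)^2 = 9.9089e+10
Step 2: ln(9.9089e+10) = 25.3193
Step 3: Vbi = 0.02585 * 25.3193 = 0.655 V

0.655


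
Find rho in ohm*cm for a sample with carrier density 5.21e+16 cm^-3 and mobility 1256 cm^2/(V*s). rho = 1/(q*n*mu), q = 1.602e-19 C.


Step 1: sigma = q * n * mu = 1.602e-19 * 5.21e+16 * 1256 = 1.04831e+01 S/cm
Step 2: rho = 1 / sigma = 1 / 1.04831e+01 = 0.09539 ohm*cm

0.09539


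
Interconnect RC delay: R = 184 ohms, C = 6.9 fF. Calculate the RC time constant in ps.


Step 1: tau = R * C
Step 2: tau = 184 * 6.9 fF = 184 * 6.9e-15 F
Step 3: tau = 1.2696e-12 s = 1.2696 ps

1.2696


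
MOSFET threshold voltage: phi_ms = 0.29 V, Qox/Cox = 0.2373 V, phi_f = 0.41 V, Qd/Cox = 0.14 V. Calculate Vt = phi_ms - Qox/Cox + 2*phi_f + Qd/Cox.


Step 1: Vt = phi_ms - Qox/Cox + 2*phi_f + Qd/Cox
Step 2: Vt = 0.29 - 0.2373 + 2*0.41 + 0.14
Step 3: Vt = 0.29 - 0.2373 + 0.82 + 0.14
Step 4: Vt = 1.0127 V

1.0127


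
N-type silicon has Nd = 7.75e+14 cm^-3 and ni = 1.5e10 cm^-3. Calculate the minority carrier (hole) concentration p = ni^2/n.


Step 1: Since Nd >> ni, n ≈ Nd = 7.75e+14 cm^-3
Step 2: p = ni^2 / n = (1.5e10)^2 / 7.75e+14
Step 3: p = 2.25e20 / 7.75e+14 = 2.90e+05 cm^-3

2.90e+05


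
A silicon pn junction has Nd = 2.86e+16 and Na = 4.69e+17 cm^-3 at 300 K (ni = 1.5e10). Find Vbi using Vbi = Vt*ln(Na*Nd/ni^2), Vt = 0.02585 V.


Step 1: Compute Na*Nd/ni^2 = 4.69e+17 * 2.86e+16 / (1.5e10)^2 = 5.9615e+13
Step 2: ln(5.9615e+13) = 31.7189
Step 3: Vbi = 0.02585 * 31.7189 = 0.82 V

0.82


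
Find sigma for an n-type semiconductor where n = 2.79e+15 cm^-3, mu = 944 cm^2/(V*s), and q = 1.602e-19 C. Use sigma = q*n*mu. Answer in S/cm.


Step 1: sigma = q * n * mu
Step 2: sigma = 1.602e-19 * 2.79e+15 * 944
Step 3: sigma = 4.219e-01 S/cm

4.219e-01


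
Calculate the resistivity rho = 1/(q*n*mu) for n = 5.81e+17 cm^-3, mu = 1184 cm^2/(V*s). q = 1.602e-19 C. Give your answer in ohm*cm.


Step 1: sigma = q * n * mu = 1.602e-19 * 5.81e+17 * 1184 = 1.10202e+02 S/cm
Step 2: rho = 1 / sigma = 1 / 1.10202e+02 = 0.009074 ohm*cm

0.009074


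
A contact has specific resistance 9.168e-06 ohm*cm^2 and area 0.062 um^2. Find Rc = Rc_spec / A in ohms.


Step 1: Convert area to cm^2: 0.062 um^2 = 6.2000e-10 cm^2
Step 2: Rc = Rc_spec / A = 9.168e-06 / 6.2000e-10
Step 3: Rc = 1.48e+04 ohms

1.48e+04


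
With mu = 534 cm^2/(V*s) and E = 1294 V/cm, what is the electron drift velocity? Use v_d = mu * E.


Step 1: v_d = mu * E
Step 2: v_d = 534 * 1294 = 690996
Step 3: v_d = 6.91e+05 cm/s

6.91e+05


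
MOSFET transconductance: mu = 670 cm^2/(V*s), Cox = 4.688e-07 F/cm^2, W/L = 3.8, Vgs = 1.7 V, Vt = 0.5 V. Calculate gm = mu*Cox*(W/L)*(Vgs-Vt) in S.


Step 1: Vov = Vgs - Vt = 1.7 - 0.5 = 1.2 V
Step 2: gm = mu * Cox * (W/L) * Vov
Step 3: gm = 670 * 4.688e-07 * 3.8 * 1.2 = 1.43e-03 S

1.43e-03


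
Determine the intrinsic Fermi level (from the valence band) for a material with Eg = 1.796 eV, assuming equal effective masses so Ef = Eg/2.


Step 1: For an intrinsic semiconductor, the Fermi level sits at midgap.
Step 2: Ef = Eg / 2 = 1.796 / 2 = 0.898 eV

0.898


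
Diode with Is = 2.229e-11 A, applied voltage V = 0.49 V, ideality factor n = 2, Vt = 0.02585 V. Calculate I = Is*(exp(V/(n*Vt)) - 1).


Step 1: V/(n*Vt) = 0.49/(2*0.02585) = 9.4778
Step 2: exp(9.4778) = 1.3066e+04
Step 3: I = 2.229e-11 * (1.3066e+04 - 1) = 2.91e-07 A

2.91e-07


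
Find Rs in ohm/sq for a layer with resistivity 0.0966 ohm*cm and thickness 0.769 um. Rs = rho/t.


Step 1: Convert thickness to cm: t = 0.769 um = 7.6900e-05 cm
Step 2: Rs = rho / t = 0.0966 / 7.6900e-05
Step 3: Rs = 1256.2 ohm/sq

1256.2


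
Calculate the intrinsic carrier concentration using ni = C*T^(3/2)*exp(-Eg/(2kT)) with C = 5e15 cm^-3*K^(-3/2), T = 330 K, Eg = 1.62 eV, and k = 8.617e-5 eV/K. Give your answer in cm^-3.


Step 1: Compute kT = 8.617e-5 * 330 = 0.0284361 eV
Step 2: Exponent = -Eg/(2kT) = -1.62/(2*0.0284361) = -28.48492
Step 3: T^(3/2) = 330^1.5 = 5994.75
Step 4: ni = 5e15 * 5994.75 * exp(-28.48492) = 1.28e+07 cm^-3

1.28e+07


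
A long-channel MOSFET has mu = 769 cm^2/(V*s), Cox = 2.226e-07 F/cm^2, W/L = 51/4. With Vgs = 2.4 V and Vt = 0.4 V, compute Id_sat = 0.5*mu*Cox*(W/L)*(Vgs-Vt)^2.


Step 1: Overdrive voltage Vov = Vgs - Vt = 2.4 - 0.4 = 2.0 V
Step 2: W/L = 51/4 = 12.75
Step 3: Id = 0.5 * 769 * 2.226e-07 * 12.75 * 2.0^2
Step 4: Id = 4.37e-03 A

4.37e-03


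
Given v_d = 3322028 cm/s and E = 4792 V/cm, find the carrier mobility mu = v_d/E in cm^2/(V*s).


Step 1: mu = v_d / E
Step 2: mu = 3322028 / 4792
Step 3: mu = 693.24 cm^2/(V*s)

693.24


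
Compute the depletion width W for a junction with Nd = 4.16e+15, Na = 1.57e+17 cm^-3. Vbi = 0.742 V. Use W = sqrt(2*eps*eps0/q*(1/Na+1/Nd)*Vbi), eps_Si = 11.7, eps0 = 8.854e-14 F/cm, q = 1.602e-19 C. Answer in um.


Step 1: 1/Na + 1/Nd = 1/1.57e+17 + 1/4.16e+15 = 2.46754e-16
Step 2: 2*eps*eps0/q = 2*11.7*8.854e-14/1.602e-19 = 1.293281e+07
Step 3: W^2 = 1.293281e+07 * 2.46754e-16 * 0.742 = 2.36789e-09
Step 4: W = sqrt(2.36789e-09) = 4.866e-05 cm = 0.4866 um

0.4866


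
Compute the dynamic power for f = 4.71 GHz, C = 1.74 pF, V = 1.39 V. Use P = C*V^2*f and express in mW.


Step 1: V^2 = 1.39^2 = 1.9321 V^2
Step 2: P = C*V^2*f = 1.74e-12 F * 1.9321 * 4.71e9 Hz
Step 3: P = 1.583433234e-02 W
Step 4: P = 15.834 mW

15.834


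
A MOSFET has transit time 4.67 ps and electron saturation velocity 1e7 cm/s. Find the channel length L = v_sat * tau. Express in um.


Step 1: tau in seconds = 4.67 ps * 1e-12 = 4.6700e-12 s
Step 2: L = v_sat * tau = 1e7 * 4.6700e-12 = 4.6700e-05 cm
Step 3: L in um = 4.6700e-05 * 1e4 = 0.467 um

0.467


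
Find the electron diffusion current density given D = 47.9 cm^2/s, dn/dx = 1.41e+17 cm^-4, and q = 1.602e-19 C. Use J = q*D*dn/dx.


Step 1: J = q * D * (dn/dx)
Step 2: J = 1.602e-19 * 47.9 * 1.41e+17
Step 3: J = 1.08e+00 A/cm^2

1.08e+00


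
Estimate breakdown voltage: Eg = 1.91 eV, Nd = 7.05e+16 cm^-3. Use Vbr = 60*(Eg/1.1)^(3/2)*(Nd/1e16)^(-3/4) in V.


Step 1: Eg/1.1 = 1.91/1.1 = 1.736364
Step 2: (Eg/1.1)^1.5 = 1.736364^1.5 = 2.288027
Step 3: (Nd/1e16)^(-0.75) = (7.05)^(-0.75) = 0.231131
Step 4: Vbr = 60 * 2.288027 * 0.231131 = 31.7 V

31.7


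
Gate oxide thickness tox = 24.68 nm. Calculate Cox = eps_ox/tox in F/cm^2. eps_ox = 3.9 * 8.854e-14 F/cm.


Step 1: eps_ox = 3.9 * 8.854e-14 = 3.45306e-13 F/cm
Step 2: tox in cm = 24.68 nm * 1e-7 = 2.4680e-06 cm
Step 3: Cox = 3.45306e-13 / 2.4680e-06 = 1.40e-07 F/cm^2

1.40e-07


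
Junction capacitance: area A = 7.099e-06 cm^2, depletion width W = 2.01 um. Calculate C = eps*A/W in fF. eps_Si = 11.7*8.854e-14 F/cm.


Step 1: eps_Si = 11.7 * 8.854e-14 = 1.035918e-12 F/cm
Step 2: W in cm = 2.01 * 1e-4 = 2.01e-04 cm
Step 3: C = 1.035918e-12 * 7.099e-06 / 2.01e-04 = 3.658697e-14 F
Step 4: C = 36.59 fF

36.59


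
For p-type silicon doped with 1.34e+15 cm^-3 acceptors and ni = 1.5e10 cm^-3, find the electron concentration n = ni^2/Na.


Step 1: Majority hole concentration p ≈ Na = 1.34e+15 cm^-3
Step 2: n = ni^2 / Na = (1.5e10)^2 / 1.34e+15
Step 3: n = 1.68e+05 cm^-3

1.68e+05


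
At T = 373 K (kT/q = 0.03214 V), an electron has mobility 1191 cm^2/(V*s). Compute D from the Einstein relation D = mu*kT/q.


Step 1: D = mu * (kT/q)
Step 2: D = 1191 * 0.03214
Step 3: D = 38.28 cm^2/s

38.28


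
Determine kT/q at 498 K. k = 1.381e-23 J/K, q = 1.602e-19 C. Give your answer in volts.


Step 1: kT = 1.381e-23 * 498 = 6.87738e-21 J
Step 2: Vt = kT/q = 6.87738e-21 / 1.602e-19
Step 3: Vt = 0.04293 V

0.04293


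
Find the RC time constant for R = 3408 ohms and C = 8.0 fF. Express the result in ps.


Step 1: tau = R * C
Step 2: tau = 3408 * 8.0 fF = 3408 * 8.0e-15 F
Step 3: tau = 2.7264e-11 s = 27.264 ps

27.264


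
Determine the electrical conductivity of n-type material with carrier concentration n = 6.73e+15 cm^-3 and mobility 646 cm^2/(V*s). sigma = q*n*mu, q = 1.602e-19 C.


Step 1: sigma = q * n * mu
Step 2: sigma = 1.602e-19 * 6.73e+15 * 646
Step 3: sigma = 6.965e-01 S/cm

6.965e-01


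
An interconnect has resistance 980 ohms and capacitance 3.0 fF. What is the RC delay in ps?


Step 1: tau = R * C
Step 2: tau = 980 * 3.0 fF = 980 * 3.0e-15 F
Step 3: tau = 2.94e-12 s = 2.94 ps

2.94


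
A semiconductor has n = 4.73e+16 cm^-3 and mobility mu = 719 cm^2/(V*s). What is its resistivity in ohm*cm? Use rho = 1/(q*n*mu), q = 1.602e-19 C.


Step 1: sigma = q * n * mu = 1.602e-19 * 4.73e+16 * 719 = 5.44819e+00 S/cm
Step 2: rho = 1 / sigma = 1 / 5.44819e+00 = 0.1835 ohm*cm

0.1835


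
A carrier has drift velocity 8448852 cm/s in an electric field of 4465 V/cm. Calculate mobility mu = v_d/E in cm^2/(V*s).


Step 1: mu = v_d / E
Step 2: mu = 8448852 / 4465
Step 3: mu = 1892.24 cm^2/(V*s)

1892.24


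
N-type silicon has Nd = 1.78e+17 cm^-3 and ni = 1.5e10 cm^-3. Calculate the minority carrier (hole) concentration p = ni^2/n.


Step 1: Since Nd >> ni, n ≈ Nd = 1.78e+17 cm^-3
Step 2: p = ni^2 / n = (1.5e10)^2 / 1.78e+17
Step 3: p = 2.25e20 / 1.78e+17 = 1.26e+03 cm^-3

1.26e+03


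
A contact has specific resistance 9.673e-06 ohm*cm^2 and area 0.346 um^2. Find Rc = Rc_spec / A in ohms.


Step 1: Convert area to cm^2: 0.346 um^2 = 3.4600e-09 cm^2
Step 2: Rc = Rc_spec / A = 9.673e-06 / 3.4600e-09
Step 3: Rc = 2.80e+03 ohms

2.80e+03


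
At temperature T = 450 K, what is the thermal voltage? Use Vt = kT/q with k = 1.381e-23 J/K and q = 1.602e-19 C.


Step 1: kT = 1.381e-23 * 450 = 6.2145e-21 J
Step 2: Vt = kT/q = 6.2145e-21 / 1.602e-19
Step 3: Vt = 0.03879 V

0.03879


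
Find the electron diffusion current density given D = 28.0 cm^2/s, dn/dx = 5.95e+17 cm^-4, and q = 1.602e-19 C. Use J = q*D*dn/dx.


Step 1: J = q * D * (dn/dx)
Step 2: J = 1.602e-19 * 28.0 * 5.95e+17
Step 3: J = 2.67e+00 A/cm^2

2.67e+00


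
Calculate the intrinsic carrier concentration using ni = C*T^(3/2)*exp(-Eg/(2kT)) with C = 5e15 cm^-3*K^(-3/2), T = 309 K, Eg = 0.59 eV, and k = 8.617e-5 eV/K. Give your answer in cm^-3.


Step 1: Compute kT = 8.617e-5 * 309 = 0.02662653 eV
Step 2: Exponent = -Eg/(2kT) = -0.59/(2*0.02662653) = -11.07918
Step 3: T^(3/2) = 309^1.5 = 5431.72
Step 4: ni = 5e15 * 5431.72 * exp(-11.07918) = 4.19e+14 cm^-3

4.19e+14


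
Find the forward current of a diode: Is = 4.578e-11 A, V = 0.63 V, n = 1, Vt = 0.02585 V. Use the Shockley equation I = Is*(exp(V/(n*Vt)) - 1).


Step 1: V/(n*Vt) = 0.63/(1*0.02585) = 24.3714
Step 2: exp(24.3714) = 3.8403e+10
Step 3: I = 4.578e-11 * (3.8403e+10 - 1) = 1.76e+00 A

1.76e+00


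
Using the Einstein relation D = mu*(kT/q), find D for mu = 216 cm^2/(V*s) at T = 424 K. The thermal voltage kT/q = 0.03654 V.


Step 1: D = mu * (kT/q)
Step 2: D = 216 * 0.03654
Step 3: D = 7.89 cm^2/s

7.89


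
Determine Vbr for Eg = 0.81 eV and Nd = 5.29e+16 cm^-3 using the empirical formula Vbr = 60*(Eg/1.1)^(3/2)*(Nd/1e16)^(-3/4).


Step 1: Eg/1.1 = 0.81/1.1 = 0.736364
Step 2: (Eg/1.1)^1.5 = 0.736364^1.5 = 0.631886
Step 3: (Nd/1e16)^(-0.75) = (5.29)^(-0.75) = 0.286687
Step 4: Vbr = 60 * 0.631886 * 0.286687 = 10.9 V

10.9


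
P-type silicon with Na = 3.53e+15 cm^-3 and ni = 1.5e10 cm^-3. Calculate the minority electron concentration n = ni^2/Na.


Step 1: Majority hole concentration p ≈ Na = 3.53e+15 cm^-3
Step 2: n = ni^2 / Na = (1.5e10)^2 / 3.53e+15
Step 3: n = 6.37e+04 cm^-3

6.37e+04


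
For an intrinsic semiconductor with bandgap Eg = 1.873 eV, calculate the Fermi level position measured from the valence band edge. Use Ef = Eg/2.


Step 1: For an intrinsic semiconductor, the Fermi level sits at midgap.
Step 2: Ef = Eg / 2 = 1.873 / 2 = 0.9365 eV

0.9365


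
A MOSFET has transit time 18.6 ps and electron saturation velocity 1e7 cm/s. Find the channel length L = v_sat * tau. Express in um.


Step 1: tau in seconds = 18.6 ps * 1e-12 = 1.8600e-11 s
Step 2: L = v_sat * tau = 1e7 * 1.8600e-11 = 1.8600e-04 cm
Step 3: L in um = 1.8600e-04 * 1e4 = 1.86 um

1.86


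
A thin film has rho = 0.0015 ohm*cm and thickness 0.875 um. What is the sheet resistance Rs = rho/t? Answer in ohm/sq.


Step 1: Convert thickness to cm: t = 0.875 um = 8.7500e-05 cm
Step 2: Rs = rho / t = 0.0015 / 8.7500e-05
Step 3: Rs = 17.1 ohm/sq

17.1


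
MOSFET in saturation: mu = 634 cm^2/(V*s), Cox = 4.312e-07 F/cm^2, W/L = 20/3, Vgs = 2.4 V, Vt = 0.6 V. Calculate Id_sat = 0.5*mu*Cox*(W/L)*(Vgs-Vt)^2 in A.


Step 1: Overdrive voltage Vov = Vgs - Vt = 2.4 - 0.6 = 1.8 V
Step 2: W/L = 20/3 = 6.66667
Step 3: Id = 0.5 * 634 * 4.312e-07 * 6.66667 * 1.8^2
Step 4: Id = 2.95e-03 A

2.95e-03


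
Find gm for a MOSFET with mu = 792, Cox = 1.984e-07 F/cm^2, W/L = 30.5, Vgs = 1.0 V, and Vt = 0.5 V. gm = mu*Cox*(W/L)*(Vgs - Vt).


Step 1: Vov = Vgs - Vt = 1.0 - 0.5 = 0.5 V
Step 2: gm = mu * Cox * (W/L) * Vov
Step 3: gm = 792 * 1.984e-07 * 30.5 * 0.5 = 2.40e-03 S

2.40e-03


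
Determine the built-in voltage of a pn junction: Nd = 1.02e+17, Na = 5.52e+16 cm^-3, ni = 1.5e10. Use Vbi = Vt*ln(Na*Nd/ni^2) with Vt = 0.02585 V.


Step 1: Compute Na*Nd/ni^2 = 5.52e+16 * 1.02e+17 / (1.5e10)^2 = 2.5024e+13
Step 2: ln(2.5024e+13) = 30.8509
Step 3: Vbi = 0.02585 * 30.8509 = 0.797 V

0.797


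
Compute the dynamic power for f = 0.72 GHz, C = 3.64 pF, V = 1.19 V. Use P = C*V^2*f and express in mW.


Step 1: V^2 = 1.19^2 = 1.4161 V^2
Step 2: P = C*V^2*f = 3.64e-12 F * 1.4161 * 0.72e9 Hz
Step 3: P = 3.71131488e-03 W
Step 4: P = 3.711 mW

3.711


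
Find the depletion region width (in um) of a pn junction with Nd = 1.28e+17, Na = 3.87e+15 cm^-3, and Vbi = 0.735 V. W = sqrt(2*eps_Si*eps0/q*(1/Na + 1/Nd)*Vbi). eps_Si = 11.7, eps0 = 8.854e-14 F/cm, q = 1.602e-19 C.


Step 1: 1/Na + 1/Nd = 1/3.87e+15 + 1/1.28e+17 = 2.66210e-16
Step 2: 2*eps*eps0/q = 2*11.7*8.854e-14/1.602e-19 = 1.293281e+07
Step 3: W^2 = 1.293281e+07 * 2.66210e-16 * 0.735 = 2.53049e-09
Step 4: W = sqrt(2.53049e-09) = 5.030e-05 cm = 0.503 um

0.503


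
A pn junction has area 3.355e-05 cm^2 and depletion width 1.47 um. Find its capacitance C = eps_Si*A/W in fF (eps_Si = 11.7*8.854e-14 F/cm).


Step 1: eps_Si = 11.7 * 8.854e-14 = 1.035918e-12 F/cm
Step 2: W in cm = 1.47 * 1e-4 = 1.47e-04 cm
Step 3: C = 1.035918e-12 * 3.355e-05 / 1.47e-04 = 2.364289e-13 F
Step 4: C = 236.43 fF

236.43


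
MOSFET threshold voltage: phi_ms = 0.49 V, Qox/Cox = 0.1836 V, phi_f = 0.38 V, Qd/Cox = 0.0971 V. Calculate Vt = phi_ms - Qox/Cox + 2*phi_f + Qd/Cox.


Step 1: Vt = phi_ms - Qox/Cox + 2*phi_f + Qd/Cox
Step 2: Vt = 0.49 - 0.1836 + 2*0.38 + 0.0971
Step 3: Vt = 0.49 - 0.1836 + 0.76 + 0.0971
Step 4: Vt = 1.1635 V

1.1635


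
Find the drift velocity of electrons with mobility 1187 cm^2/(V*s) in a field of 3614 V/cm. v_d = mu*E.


Step 1: v_d = mu * E
Step 2: v_d = 1187 * 3614 = 4289818
Step 3: v_d = 4.29e+06 cm/s

4.29e+06


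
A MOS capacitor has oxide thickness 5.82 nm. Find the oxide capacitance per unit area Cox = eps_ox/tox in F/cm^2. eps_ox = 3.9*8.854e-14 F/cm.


Step 1: eps_ox = 3.9 * 8.854e-14 = 3.45306e-13 F/cm
Step 2: tox in cm = 5.82 nm * 1e-7 = 5.8200e-07 cm
Step 3: Cox = 3.45306e-13 / 5.8200e-07 = 5.93e-07 F/cm^2

5.93e-07


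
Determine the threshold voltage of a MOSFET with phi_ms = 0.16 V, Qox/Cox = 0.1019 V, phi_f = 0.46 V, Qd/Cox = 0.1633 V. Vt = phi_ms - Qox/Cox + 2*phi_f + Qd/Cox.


Step 1: Vt = phi_ms - Qox/Cox + 2*phi_f + Qd/Cox
Step 2: Vt = 0.16 - 0.1019 + 2*0.46 + 0.1633
Step 3: Vt = 0.16 - 0.1019 + 0.92 + 0.1633
Step 4: Vt = 1.1414 V

1.1414


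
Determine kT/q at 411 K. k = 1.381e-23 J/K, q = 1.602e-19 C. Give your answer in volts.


Step 1: kT = 1.381e-23 * 411 = 5.67591e-21 J
Step 2: Vt = kT/q = 5.67591e-21 / 1.602e-19
Step 3: Vt = 0.03543 V

0.03543


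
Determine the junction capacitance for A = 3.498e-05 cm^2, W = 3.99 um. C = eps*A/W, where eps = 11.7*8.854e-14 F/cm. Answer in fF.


Step 1: eps_Si = 11.7 * 8.854e-14 = 1.035918e-12 F/cm
Step 2: W in cm = 3.99 * 1e-4 = 3.99e-04 cm
Step 3: C = 1.035918e-12 * 3.498e-05 / 3.99e-04 = 9.081807e-14 F
Step 4: C = 90.82 fF

90.82


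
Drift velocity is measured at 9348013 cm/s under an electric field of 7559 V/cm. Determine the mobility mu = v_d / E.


Step 1: mu = v_d / E
Step 2: mu = 9348013 / 7559
Step 3: mu = 1236.67 cm^2/(V*s)

1236.67
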